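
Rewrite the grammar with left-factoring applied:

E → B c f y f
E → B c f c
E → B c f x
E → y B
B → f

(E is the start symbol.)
Left-factoring transforms A → αβ₁ | αβ₂ into A → αA' and A' → β₁ | β₂
(α is the longest common prefix among the alternatives). Repeat until
no nonterminal has two alternatives with a common prefix.

Round 1: E has alternatives sharing prefix 'B c f'. Introduce E': E → B c f E'
  Add: E' → y f
  Add: E' → c
  Add: E' → x

No remaining common prefixes — done.

Resulting grammar:
E → B c f E'
E' → y f
E' → c
E' → x
E → y B
B → f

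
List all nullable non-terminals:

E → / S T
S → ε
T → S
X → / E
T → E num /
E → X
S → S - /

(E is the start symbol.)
{ 'S', 'T' }

ε-productions: S → ε
So S is immediately nullable.
T → S: every symbol on the right is nullable, so T is nullable too.
No further non-terminal can be added: every production for the remaining non-terminals contains a terminal or a non-nullable non-terminal.
Nullable = { 'S', 'T' }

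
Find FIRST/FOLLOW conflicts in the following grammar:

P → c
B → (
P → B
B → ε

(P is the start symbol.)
A FIRST/FOLLOW conflict occurs when a non-terminal N has a nullable alternative N → β (β ⇒* ε) and another alternative N → α with FIRST(α) ∩ FOLLOW(N) ≠ ∅: on such a lookahead the parser cannot decide between expanding α and letting N vanish via β.

Nullable non-terminals: B, P.
FIRST sets used below: FIRST(B) = { '(', ε }

B: nullable alternative(s) B → ε; FOLLOW(B) = { $ }
  B → (: FIRST \ {ε} = { '(' } — disjoint from FOLLOW(B)
  B → ε: FIRST \ {ε} = { } — this is the only nullable alternative, skip

P: nullable alternative(s) P → B; FOLLOW(P) = { $ }
  P → c: FIRST \ {ε} = { 'c' } — disjoint from FOLLOW(P)
  P → B: FIRST \ {ε} = { '(' } — this is the only nullable alternative, skip

No FIRST/FOLLOW conflicts found.

Answer: No FIRST/FOLLOW conflicts.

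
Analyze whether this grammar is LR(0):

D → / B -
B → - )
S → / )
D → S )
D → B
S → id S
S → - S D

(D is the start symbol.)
A grammar is LR(0) if no state in the canonical LR(0) collection has:
  - both a shift item (dot before a terminal) and a complete item (shift-reduce conflict), or
  - two or more complete items (reduce-reduce conflict; the accept item [D' → D .] counts as a complete item here).

Augment with D' → D and build the canonical LR(0) collection (I0 = CLOSURE({[D' → . D]}), then GOTO on every symbol after a dot until no new states appear). It has 18 states:
  I0: { [B → . - )], [D → . / B -], [D → . B], [D → . S )], [D' → . D], [S → . - S D], [S → . / )], [S → . id S] }  — shift
  I1: { [B → - . )], [S → - . S D], [S → . - S D], [S → . / )], [S → . id S] }  — shift
  I2: { [B → . - )], [D → / . B -], [S → / . )] }  — shift
  I3: { [D → B .] }  — reduce
  I4: { [D' → D .] }  — accept
  I5: { [D → S . )] }  — shift
  I6: { [S → . - S D], [S → . / )], [S → . id S], [S → id . S] }  — shift
  I7: { [S → - . S D], [S → . - S D], [S → . / )], [S → . id S] }  — shift
  I8: { [S → / . )] }  — shift
  I9: { [S → id S .] }  — reduce
  I10: { [S → / ) .] }  — reduce
  I11: { [B → . - )], [D → . / B -], [D → . B], [D → . S )], [S → - S . D], [S → . - S D], [S → . / )], [S → . id S] }  — shift
  I12: { [S → - S D .] }  — reduce
  I13: { [D → S ) .] }  — reduce
  I14: { [B → - . )] }  — shift
  I15: { [D → / B . -] }  — shift
  I16: { [D → / B - .] }  — reduce
  I17: { [B → - ) .] }  — reduce

Every state is either a pure shift/goto state or contains exactly one complete item and nothing to shift — no conflicts. The grammar is LR(0).

Answer: Yes, the grammar is LR(0)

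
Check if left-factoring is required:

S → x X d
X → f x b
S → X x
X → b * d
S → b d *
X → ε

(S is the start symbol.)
No, left-factoring is not needed

Left-factoring is needed when two productions for the same non-terminal
share a common prefix on the right-hand side.

Productions for S:
  S → x X d
  S → X x
  S → b d *
Productions for X:
  X → f x b
  X → b * d
  X → ε

No common prefixes found.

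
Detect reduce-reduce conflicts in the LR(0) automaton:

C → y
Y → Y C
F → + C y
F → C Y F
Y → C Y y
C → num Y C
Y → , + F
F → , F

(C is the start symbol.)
Yes — I7: [C → num Y C .] vs [Y → Y C .]; I10: [C → y .] vs [Y → C Y y .]

A reduce-reduce conflict occurs when an LR(0) state has two complete items [A → α .] and [B → β .] — both call for a reduction, and with no lookahead the parser cannot choose between them.

Augment with C' → C and build the canonical LR(0) collection (I0 = CLOSURE({[C' → . C]}), then GOTO on every symbol after a dot until no new states appear). It has 22 states:
  I0: { [C → . num Y C], [C → . y], [C' → . C] }  — shift
  I1: { [C' → C .] }  — accept
  I2: { [C → . num Y C], [C → . y], [C → num . Y C], [Y → . , + F], [Y → . C Y y], [Y → . Y C] }  — shift
  I3: { [C → y .] }  — reduce
  I4: { [Y → , . + F] }  — shift
  I5: { [C → . num Y C], [C → . y], [Y → . , + F], [Y → . C Y y], [Y → . Y C], [Y → C . Y y] }  — shift
  I6: { [C → . num Y C], [C → . y], [C → num Y . C], [Y → Y . C] }  — shift
  I7: { [C → num Y C .], [Y → Y C .] }  — 2 reduces
  I8: { [C → . num Y C], [C → . y], [Y → C Y . y], [Y → Y . C] }  — shift
  I9: { [Y → Y C .] }  — reduce
  I10: { [C → y .], [Y → C Y y .] }  — 2 reduces
  I11: { [C → . num Y C], [C → . y], [F → . + C y], [F → . , F], [F → . C Y F], [Y → , + . F] }  — shift
  I12: { [C → . num Y C], [C → . y], [F → + . C y] }  — shift
  I13: { [C → . num Y C], [C → . y], [F → , . F], [F → . + C y], [F → . , F], [F → . C Y F] }  — shift
  I14: { [C → . num Y C], [C → . y], [F → C . Y F], [Y → . , + F], [Y → . C Y y], [Y → . Y C] }  — shift
  I15: { [Y → , + F .] }  — reduce
  I16: { [C → . num Y C], [C → . y], [F → . + C y], [F → . , F], [F → . C Y F], [F → C Y . F], [Y → Y . C] }  — shift
  I17: { [C → . num Y C], [C → . y], [F → C . Y F], [Y → . , + F], [Y → . C Y y], [Y → . Y C], [Y → Y C .] }  — shift, reduce
  I18: { [F → C Y F .] }  — reduce
  I19: { [F → , F .] }  — reduce
  I20: { [F → + C . y] }  — shift
  I21: { [F → + C y .] }  — reduce

I7 contains complete items [C → num Y C .], [Y → Y C .] — reduce-reduce conflict.
I10 contains complete items [C → y .], [Y → C Y y .] — reduce-reduce conflict.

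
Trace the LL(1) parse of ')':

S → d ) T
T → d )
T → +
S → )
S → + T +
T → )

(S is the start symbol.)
LL(1) parsing maintains a stack (initially the start symbol over $) and the input. At each step: if the stack top is a terminal, match it against the current input token; if it is a non-terminal N, replace it with the RHS of M[N, lookahead] (the unique production whose predict set contains the lookahead).

Stack is shown with the top on the left.

Stack  Input  Action
--------------------
S $    ) $    output S → )
) $    ) $    match ')'
$      $      accept

The string is accepted.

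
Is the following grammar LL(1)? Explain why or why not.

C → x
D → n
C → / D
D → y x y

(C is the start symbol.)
Yes, the grammar is LL(1).

A grammar is LL(1) if for each non-terminal N with multiple productions, the predict sets of those productions are pairwise disjoint, where PREDICT(N → α) = (FIRST(α) \ {ε}) ∪ (FOLLOW(N) if α ⇒* ε).

For C:
  PREDICT(C → x) = { 'x' }
  PREDICT(C → '/' D) = { '/' }
For D:
  PREDICT(D → n) = { 'n' }
  PREDICT(D → y x y) = { 'y' }

All predict sets are disjoint. The grammar IS LL(1).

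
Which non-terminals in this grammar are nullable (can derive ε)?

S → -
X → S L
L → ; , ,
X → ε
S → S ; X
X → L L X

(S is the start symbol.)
{ 'X' }

A non-terminal is nullable if it can derive ε (the empty string): either it has an ε-production, or it has a production whose right-hand side consists entirely of nullable non-terminals.

ε-productions: X → ε
So X is immediately nullable.
No further non-terminal can be added: every production for the remaining non-terminals contains a terminal or a non-nullable non-terminal.
Nullable = { 'X' }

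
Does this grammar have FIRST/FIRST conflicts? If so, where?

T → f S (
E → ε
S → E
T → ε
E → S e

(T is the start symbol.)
No FIRST/FIRST conflicts.

A FIRST/FIRST conflict occurs when two productions N → α and N → β for the same non-terminal have FIRST(α) ∩ FIRST(β) ≠ ∅ (with ε ∈ FIRST of a nullable right-hand side, so two nullable alternatives also conflict).

FIRST sets of the non-terminals at (or reachable through a nullable prefix from) the front of some alternative:
  FIRST(S) = { 'e', ε }

Productions for T:
  T → f S (: FIRST = { 'f' }
  T → ε: FIRST = { ε }
Productions for E:
  E → ε: FIRST = { ε }
  E → S e: FIRST = { 'e' }
S has only one production, so no FIRST/FIRST conflict is possible there.

All alternatives of each non-terminal have pairwise disjoint FIRST sets.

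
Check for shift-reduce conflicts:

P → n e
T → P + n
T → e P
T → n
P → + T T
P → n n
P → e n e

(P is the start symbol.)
Yes — I12: [T → n .] vs [P → n . e]

A shift-reduce conflict occurs when an LR(0) state has both:
  - a complete (reduce) item [A → α .] (dot at the end), and
  - a shift item [B → β . c γ] (dot before a terminal).

Augment with P' → P and build the canonical LR(0) collection (I0 = CLOSURE({[P' → . P]}), then GOTO on every symbol after a dot until no new states appear). It has 19 states:
  I0: { [P → . + T T], [P → . e n e], [P → . n e], [P → . n n], [P' → . P] }  — shift
  I1: { [P → + . T T], [P → . + T T], [P → . e n e], [P → . n e], [P → . n n], [T → . P + n], [T → . e P], [T → . n] }  — shift
  I2: { [P' → P .] }  — accept
  I3: { [P → e . n e] }  — shift
  I4: { [P → n . e], [P → n . n] }  — shift
  I5: { [P → n e .] }  — reduce
  I6: { [P → n n .] }  — reduce
  I7: { [P → e n . e] }  — shift
  I8: { [P → e n e .] }  — reduce
  I9: { [T → P . + n] }  — shift
  I10: { [P → + T . T], [P → . + T T], [P → . e n e], [P → . n e], [P → . n n], [T → . P + n], [T → . e P], [T → . n] }  — shift
  I11: { [P → . + T T], [P → . e n e], [P → . n e], [P → . n n], [P → e . n e], [T → e . P] }  — shift
  I12: { [P → n . e], [P → n . n], [T → n .] }  — shift, reduce
  I13: { [T → e P .] }  — reduce
  I14: { [P → e n . e], [P → n . e], [P → n . n] }  — shift
  I15: { [P → e n e .], [P → n e .] }  — 2 reduces
  I16: { [P → + T T .] }  — reduce
  I17: { [T → P + . n] }  — shift
  I18: { [T → P + n .] }  — reduce

I12 contains reduce item [T → n .] and shift items [P → n . e], [P → n . n] — shift-reduce conflict.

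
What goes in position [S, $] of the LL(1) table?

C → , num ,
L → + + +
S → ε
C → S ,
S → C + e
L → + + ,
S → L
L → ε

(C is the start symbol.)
Empty (error entry)

To find M[S, $], we find productions for S where $ is in the predict set (PREDICT(N → α) = (FIRST(α) \ {ε}) ∪ (FOLLOW(N) if α ⇒* ε)).

Relevant sets:
  FIRST(C) = { '+', ',' }
  FIRST(L) = { '+', ε }
  FOLLOW(S) = { ',' }

S → ε: PREDICT = { ',' }
S → C + e: PREDICT = { '+', ',' }
S → L: PREDICT = { '+', ',' }

M[S, $] is empty (no production applies)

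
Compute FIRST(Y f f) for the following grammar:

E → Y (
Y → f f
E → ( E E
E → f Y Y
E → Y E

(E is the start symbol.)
{ 'f' }

FIRST sets of the non-terminals involved (from the grammar, by fixed-point iteration):
  FIRST(Y) = { 'f' }

To compute FIRST(Y f f), process the symbols left to right:
Symbol Y is a non-terminal. Add FIRST(Y) \ {ε} = { 'f' }
Y is not nullable (ε ∉ FIRST(Y)), so stop here.
FIRST(Y f f) = { 'f' }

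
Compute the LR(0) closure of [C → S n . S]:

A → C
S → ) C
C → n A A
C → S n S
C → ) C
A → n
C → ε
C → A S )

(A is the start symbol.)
To compute CLOSURE, for each item [A → α.Bβ] where B is a non-terminal, add [B → .γ] for all productions B → γ; repeat for the newly added items until nothing changes.

Start with: [C → S n . S]
  [C → S n . S] has the dot before S: add [S → . ) C]
No further items can be added.

CLOSURE = { [C → S n . S], [S → . ) C] }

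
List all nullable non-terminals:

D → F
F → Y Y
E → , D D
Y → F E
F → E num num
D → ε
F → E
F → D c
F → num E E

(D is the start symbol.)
{ 'D' }

A non-terminal is nullable if it can derive ε (the empty string): either it has an ε-production, or it has a production whose right-hand side consists entirely of nullable non-terminals.

ε-productions: D → ε
So D is immediately nullable.
No further non-terminal can be added: every production for the remaining non-terminals contains a terminal or a non-nullable non-terminal.
Nullable = { 'D' }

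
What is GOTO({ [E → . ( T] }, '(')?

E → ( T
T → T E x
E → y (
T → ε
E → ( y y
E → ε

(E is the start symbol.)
GOTO(I, '(') = CLOSURE({ [A → αX.β] : [A → α.Xβ] ∈ I, X = '(' })

Items with dot before '(', with the dot advanced:
  [E → . ( T] → [E → ( . T]
Closure of the advanced items:
  [E → ( . T] has the dot before T: add [T → . T E x], [T → .]

GOTO = { [E → ( . T], [T → . T E x], [T → .] }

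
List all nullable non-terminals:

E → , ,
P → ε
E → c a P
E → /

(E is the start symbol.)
{ 'P' }

A non-terminal is nullable if it can derive ε (the empty string): either it has an ε-production, or it has a production whose right-hand side consists entirely of nullable non-terminals.

ε-productions: P → ε
So P is immediately nullable.
No further non-terminal can be added: every production for the remaining non-terminals contains a terminal or a non-nullable non-terminal.
Nullable = { 'P' }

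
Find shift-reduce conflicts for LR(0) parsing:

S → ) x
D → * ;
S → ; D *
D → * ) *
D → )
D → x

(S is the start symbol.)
No shift-reduce conflicts

A shift-reduce conflict occurs when an LR(0) state has both:
  - a complete (reduce) item [A → α .] (dot at the end), and
  - a shift item [B → β . c γ] (dot before a terminal).

Augment with S' → S and build the canonical LR(0) collection (I0 = CLOSURE({[S' → . S]}), then GOTO on every symbol after a dot until no new states appear). It has 13 states:
  I0: { [S → . ) x], [S → . ; D *], [S' → . S] }  — shift
  I1: { [S → ) . x] }  — shift
  I2: { [D → . )], [D → . * ) *], [D → . * ;], [D → . x], [S → ; . D *] }  — shift
  I3: { [S' → S .] }  — accept
  I4: { [D → ) .] }  — reduce
  I5: { [D → * . ) *], [D → * . ;] }  — shift
  I6: { [S → ; D . *] }  — shift
  I7: { [D → x .] }  — reduce
  I8: { [S → ; D * .] }  — reduce
  I9: { [D → * ) . *] }  — shift
  I10: { [D → * ; .] }  — reduce
  I11: { [D → * ) * .] }  — reduce
  I12: { [S → ) x .] }  — reduce

No state contains both a complete item and a shift item.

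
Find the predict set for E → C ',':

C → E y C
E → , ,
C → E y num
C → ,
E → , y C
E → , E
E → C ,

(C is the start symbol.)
{ ',' }

PREDICT(E → C ',') = (FIRST(RHS) \ {ε}) ∪ (FOLLOW(E) if ε ∈ FIRST(RHS), i.e. RHS ⇒* ε)
FIRST(C) = { ',' }
FIRST(C ',') = { ',' }
ε ∉ FIRST(C ','), so FOLLOW(E) is not added.
PREDICT(E → C ',') = { ',' }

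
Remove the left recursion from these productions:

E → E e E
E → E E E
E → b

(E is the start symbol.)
E is directly left-recursive. The standard transformation for
  A → A α₁ | ... | A α_m | β₁ | ... | β_n
is
  A  → β₁ A' | ... | β_n A'
  A' → α₁ A' | ... | α_m A' | ε

E → b becomes E → b E'
E → E e E becomes E' → e E E'
E → E E E becomes E' → E E E'
Add E' → ε

Resulting grammar:
E → b E'
E' → e E E'
E' → E E E'
E' → ε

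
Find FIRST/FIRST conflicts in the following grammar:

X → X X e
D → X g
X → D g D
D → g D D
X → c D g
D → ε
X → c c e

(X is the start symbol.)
FIRST sets of the non-terminals at (or reachable through a nullable prefix from) the front of some alternative:
  FIRST(X) = { 'c', 'g' }
  FIRST(D) = { 'c', 'g', ε }

Productions for X:
  X → X X e: FIRST = { 'c', 'g' }
  X → D g D: FIRST = { 'c', 'g' }
  X → c D g: FIRST = { 'c' }
  X → c c e: FIRST = { 'c' }
Productions for D:
  D → X g: FIRST = { 'c', 'g' }
  D → g D D: FIRST = { 'g' }
  D → ε: FIRST = { ε }

Conflict for X: X → X X e and X → D g D
  Overlap: { 'c', 'g' }
Conflict for X: X → X X e and X → c D g
  Overlap: { 'c' }
Conflict for X: X → X X e and X → c c e
  Overlap: { 'c' }
Conflict for X: X → D g D and X → c D g
  Overlap: { 'c' }
Conflict for X: X → D g D and X → c c e
  Overlap: { 'c' }
Conflict for X: X → c D g and X → c c e
  Overlap: { 'c' }
Conflict for D: D → X g and D → g D D
  Overlap: { 'g' }

Answer: Yes. X → X X e / X → D g D on { 'c', 'g' }; X → X X e / X → c D g on { 'c' }; X → X X e / X → c c e on { 'c' }; X → D g D / X → c D g on { 'c' }; X → D g D / X → c c e on { 'c' }; X → c D g / X → c c e on { 'c' }; D → X g / D → g D D on { 'g' }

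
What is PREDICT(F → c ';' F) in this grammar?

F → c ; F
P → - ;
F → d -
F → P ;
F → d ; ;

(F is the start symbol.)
PREDICT(F → c ';' F) = (FIRST(RHS) \ {ε}) ∪ (FOLLOW(F) if ε ∈ FIRST(RHS), i.e. RHS ⇒* ε)
FIRST(c ';' F) = { 'c' }
ε ∉ FIRST(c ';' F), so FOLLOW(F) is not added.
PREDICT(F → c ';' F) = { 'c' }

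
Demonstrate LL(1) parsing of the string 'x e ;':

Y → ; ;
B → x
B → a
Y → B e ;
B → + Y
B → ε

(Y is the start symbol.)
LL(1) parsing maintains a stack (initially the start symbol over $) and the input. At each step: if the stack top is a terminal, match it against the current input token; if it is a non-terminal N, replace it with the RHS of M[N, lookahead] (the unique production whose predict set contains the lookahead).

Stack is shown with the top on the left.

Stack    Input    Action
------------------------
Y $      x e ; $  output Y → B e ;
B e ; $  x e ; $  output B → x
x e ; $  x e ; $  match 'x'
e ; $    e ; $    match 'e'
; $      ; $      match ';'
$        $        accept

The string is accepted.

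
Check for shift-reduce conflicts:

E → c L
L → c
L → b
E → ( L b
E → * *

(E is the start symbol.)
No shift-reduce conflicts

A shift-reduce conflict occurs when an LR(0) state has both:
  - a complete (reduce) item [A → α .] (dot at the end), and
  - a shift item [B → β . c γ] (dot before a terminal).

Augment with E' → E and build the canonical LR(0) collection (I0 = CLOSURE({[E' → . E]}), then GOTO on every symbol after a dot until no new states appear). It has 11 states:
  I0: { [E → . ( L b], [E → . * *], [E → . c L], [E' → . E] }  — shift
  I1: { [E → ( . L b], [L → . b], [L → . c] }  — shift
  I2: { [E → * . *] }  — shift
  I3: { [E' → E .] }  — accept
  I4: { [E → c . L], [L → . b], [L → . c] }  — shift
  I5: { [E → c L .] }  — reduce
  I6: { [L → b .] }  — reduce
  I7: { [L → c .] }  — reduce
  I8: { [E → * * .] }  — reduce
  I9: { [E → ( L . b] }  — shift
  I10: { [E → ( L b .] }  — reduce

No state contains both a complete item and a shift item.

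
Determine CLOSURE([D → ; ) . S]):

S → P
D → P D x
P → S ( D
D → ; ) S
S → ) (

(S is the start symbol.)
{ [D → ; ) . S], [P → . S ( D], [S → . ) (], [S → . P] }

Start with: [D → ; ) . S]
  [D → ; ) . S] has the dot before S: add [S → . P], [S → . ) (]
  [S → . P] has the dot before P: add [P → . S ( D]
No further items can be added.

CLOSURE = { [D → ; ) . S], [P → . S ( D], [S → . ) (], [S → . P] }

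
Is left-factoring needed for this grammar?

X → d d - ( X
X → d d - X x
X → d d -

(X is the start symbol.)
Yes, X has productions with common prefix 'd d -'

Left-factoring is needed when two productions for the same non-terminal
share a common prefix on the right-hand side.

Productions for X:
  X → d d - ( X
  X → d d - X x
  X → d d -

Found common prefix 'd d -' in productions for X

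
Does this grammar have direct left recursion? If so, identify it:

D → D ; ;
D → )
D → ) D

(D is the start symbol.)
Yes, D is left-recursive

Direct left recursion occurs when N → N α for some non-terminal N (the right-hand side begins with the left-hand side itself).

D → D ; ;: LEFT RECURSIVE (starts with D)
D → ): starts with ')'
D → ) D: starts with ')'

The grammar has direct left recursion on: D.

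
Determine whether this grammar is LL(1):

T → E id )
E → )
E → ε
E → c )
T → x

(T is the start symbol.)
A grammar is LL(1) if for each non-terminal N with multiple productions, the predict sets of those productions are pairwise disjoint, where PREDICT(N → α) = (FIRST(α) \ {ε}) ∪ (FOLLOW(N) if α ⇒* ε).

Relevant sets:
  FIRST(E) = { ')', 'c', ε }
  FOLLOW(E) = { 'id' }

For T:
  PREDICT(T → E id ')') = { ')', 'c', 'id' }
  PREDICT(T → x) = { 'x' }
For E:
  PREDICT(E → ')') = { ')' }
  PREDICT(E → ε) = { 'id' }
  PREDICT(E → c ')') = { 'c' }

All predict sets are disjoint. The grammar IS LL(1).

Answer: Yes, the grammar is LL(1).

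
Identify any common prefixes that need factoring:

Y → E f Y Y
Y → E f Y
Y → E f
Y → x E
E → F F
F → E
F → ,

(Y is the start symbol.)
Left-factoring is needed when two productions for the same non-terminal
share a common prefix on the right-hand side.

Productions for Y:
  Y → E f Y Y
  Y → E f Y
  Y → E f
  Y → x E
Productions for F:
  F → E
  F → ,

Found common prefix 'E f' in productions for Y

Answer: Yes, Y has productions with common prefix 'E f'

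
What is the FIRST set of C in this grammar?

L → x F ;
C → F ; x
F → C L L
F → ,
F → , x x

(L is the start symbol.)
To compute FIRST(C), examine every production with C on the left-hand side, reading each right-hand side left to right until a non-nullable symbol is reached.

FIRST sets of the other non-terminals involved (by the same procedure, iterated to a fixed point):
  FIRST(F) = { ',' }

From C → F ; x:
  - F is a non-terminal: add FIRST(F) \ {ε} = { ',' }
    F is not nullable, so stop

Collecting: FIRST(C) = { ',' }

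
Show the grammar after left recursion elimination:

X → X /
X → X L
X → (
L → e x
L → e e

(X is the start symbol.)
X is directly left-recursive. The standard transformation for
  A → A α₁ | ... | A α_m | β₁ | ... | β_n
is
  A  → β₁ A' | ... | β_n A'
  A' → α₁ A' | ... | α_m A' | ε

X → ( becomes X → ( X'
X → X / becomes X' → / X'
X → X L becomes X' → L X'
Add X' → ε

Productions for other non-terminals are unchanged:
  L → e x
  L → e e

Resulting grammar:
X → ( X'
X' → / X'
X' → L X'
X' → ε
L → e x
L → e e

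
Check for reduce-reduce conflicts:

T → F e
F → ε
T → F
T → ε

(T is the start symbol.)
Augment with T' → T and build the canonical LR(0) collection (I0 = CLOSURE({[T' → . T]}), then GOTO on every symbol after a dot until no new states appear). It has 4 states:
  I0: { [F → .], [T → . F e], [T → . F], [T → .], [T' → . T] }  — 2 reduces
  I1: { [T → F . e], [T → F .] }  — shift, reduce
  I2: { [T' → T .] }  — accept
  I3: { [T → F e .] }  — reduce

I0 contains complete items [F → .], [T → .] — reduce-reduce conflict.

Answer: Yes — I0: [F → .] vs [T → .]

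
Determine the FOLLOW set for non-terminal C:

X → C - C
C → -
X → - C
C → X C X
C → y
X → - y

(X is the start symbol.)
To compute FOLLOW(C), find every occurrence of C on a right-hand side N → α C β: add FIRST(β) \ {ε}, and if β is empty or nullable also add FOLLOW(N). Iterate to a fixed point.

In X → C - C: C is followed by '-' C, add FIRST('-' C) \ {ε} = { '-' }
In X → C - C: C is at the end, add FOLLOW(X)
In X → - C: C is at the end, add FOLLOW(X)
In C → X C X: C is followed by X, add FIRST(X) \ {ε} = { '-', 'y' }

The FOLLOW sets referred to above (computed the same way, to a fixed point):
  FOLLOW(X) = { $, '-', 'y' }

Taking the union: FOLLOW(C) = { $, '-', 'y' }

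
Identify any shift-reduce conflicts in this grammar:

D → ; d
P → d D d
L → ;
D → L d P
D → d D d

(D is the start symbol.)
A shift-reduce conflict occurs when an LR(0) state has both:
  - a complete (reduce) item [A → α .] (dot at the end), and
  - a shift item [B → β . c γ] (dot before a terminal).

Augment with D' → D and build the canonical LR(0) collection (I0 = CLOSURE({[D' → . D]}), then GOTO on every symbol after a dot until no new states appear). It has 13 states:
  I0: { [D → . ; d], [D → . L d P], [D → . d D d], [D' → . D], [L → . ;] }  — shift
  I1: { [D → ; . d], [L → ; .] }  — shift, reduce
  I2: { [D' → D .] }  — accept
  I3: { [D → L . d P] }  — shift
  I4: { [D → . ; d], [D → . L d P], [D → . d D d], [D → d . D d], [L → . ;] }  — shift
  I5: { [D → d D . d] }  — shift
  I6: { [D → d D d .] }  — reduce
  I7: { [D → L d . P], [P → . d D d] }  — shift
  I8: { [D → L d P .] }  — reduce
  I9: { [D → . ; d], [D → . L d P], [D → . d D d], [L → . ;], [P → d . D d] }  — shift
  I10: { [P → d D . d] }  — shift
  I11: { [P → d D d .] }  — reduce
  I12: { [D → ; d .] }  — reduce

I1 contains reduce item [L → ; .] and shift item [D → ; . d] — shift-reduce conflict.

Answer: Yes — I1: [L → ; .] vs [D → ; . d]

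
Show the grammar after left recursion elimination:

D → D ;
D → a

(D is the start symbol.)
D is directly left-recursive. The standard transformation for
  A → A α₁ | ... | A α_m | β₁ | ... | β_n
is
  A  → β₁ A' | ... | β_n A'
  A' → α₁ A' | ... | α_m A' | ε

D → a becomes D → a D'
D → D ; becomes D' → ; D'
Add D' → ε

Resulting grammar:
D → a D'
D' → ; D'
D' → ε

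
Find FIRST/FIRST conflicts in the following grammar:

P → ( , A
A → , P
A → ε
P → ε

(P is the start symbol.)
Productions for P:
  P → ( , A: FIRST = { '(' }
  P → ε: FIRST = { ε }
Productions for A:
  A → , P: FIRST = { ',' }
  A → ε: FIRST = { ε }

All alternatives of each non-terminal have pairwise disjoint FIRST sets.

Answer: No FIRST/FIRST conflicts.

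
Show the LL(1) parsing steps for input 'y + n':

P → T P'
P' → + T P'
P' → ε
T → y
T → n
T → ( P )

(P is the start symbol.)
LL(1) parsing maintains a stack (initially the start symbol over $) and the input. At each step: if the stack top is a terminal, match it against the current input token; if it is a non-terminal N, replace it with the RHS of M[N, lookahead] (the unique production whose predict set contains the lookahead).

Stack is shown with the top on the left.

Stack     Input    Action
-------------------------
P $       y + n $  output P → T P'
T P' $    y + n $  output T → y
y P' $    y + n $  match 'y'
P' $      + n $    output P' → + T P'
+ T P' $  + n $    match '+'
T P' $    n $      output T → n
n P' $    n $      match 'n'
P' $      $        output P' → ε
$         $        accept

The string is accepted.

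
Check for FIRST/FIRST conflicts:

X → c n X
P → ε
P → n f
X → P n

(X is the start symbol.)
A FIRST/FIRST conflict occurs when two productions N → α and N → β for the same non-terminal have FIRST(α) ∩ FIRST(β) ≠ ∅ (with ε ∈ FIRST of a nullable right-hand side, so two nullable alternatives also conflict).

FIRST sets of the non-terminals at (or reachable through a nullable prefix from) the front of some alternative:
  FIRST(P) = { 'n', ε }

Productions for X:
  X → c n X: FIRST = { 'c' }
  X → P n: FIRST = { 'n' }
Productions for P:
  P → ε: FIRST = { ε }
  P → n f: FIRST = { 'n' }

All alternatives of each non-terminal have pairwise disjoint FIRST sets.

Answer: No FIRST/FIRST conflicts.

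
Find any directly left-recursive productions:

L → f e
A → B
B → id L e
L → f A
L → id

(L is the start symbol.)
L → f e: starts with f
A → B: starts with B
B → id L e: starts with id
L → f A: starts with f
L → id: starts with id

No direct left recursion found.

Answer: No direct left recursion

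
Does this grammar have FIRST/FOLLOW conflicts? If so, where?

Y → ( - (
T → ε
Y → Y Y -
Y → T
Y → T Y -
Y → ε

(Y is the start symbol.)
Yes. Y → '(' '-' '(' with FOLLOW(Y) on { '(' }; Y → Y Y '-' with FOLLOW(Y) on { '(', '-' }; Y → T Y '-' with FOLLOW(Y) on { '(', '-' }

Nullable non-terminals: T, Y.
FIRST sets used below: FIRST(Y) = { '(', '-', ε }, FIRST(T) = { ε }
T has a nullable alternative but only one production, so nothing to check.

Y: nullable alternative(s) Y → T, Y → ε; FOLLOW(Y) = { $, '(', '-' }
  Y → ( - (: FIRST \ {ε} = { '(' } — overlaps FOLLOW(Y) on { '(' }: CONFLICT
  Y → Y Y -: FIRST \ {ε} = { '(', '-' } — overlaps FOLLOW(Y) on { '(', '-' }: CONFLICT
  Y → T: FIRST \ {ε} = { } — disjoint from FOLLOW(Y)
  Y → T Y -: FIRST \ {ε} = { '(', '-' } — overlaps FOLLOW(Y) on { '(', '-' }: CONFLICT
  Y → ε: FIRST \ {ε} = { } — disjoint from FOLLOW(Y)

So the grammar has 3 FIRST/FOLLOW conflicts (marked CONFLICT above).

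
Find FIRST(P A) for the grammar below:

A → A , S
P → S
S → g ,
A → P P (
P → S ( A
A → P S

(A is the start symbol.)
{ 'g' }

FIRST sets of the non-terminals involved (from the grammar, by fixed-point iteration):
  FIRST(P) = { 'g' }

To compute FIRST(P A), process the symbols left to right:
Symbol P is a non-terminal. Add FIRST(P) \ {ε} = { 'g' }
P is not nullable (ε ∉ FIRST(P)), so stop here.
FIRST(P A) = { 'g' }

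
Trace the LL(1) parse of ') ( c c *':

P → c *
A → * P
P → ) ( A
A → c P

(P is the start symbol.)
Stack is shown with the top on the left.

Stack    Input        Action
----------------------------
P $      ) ( c c * $  output P → ) ( A
) ( A $  ) ( c c * $  match ')'
( A $    ( c c * $    match '('
A $      c c * $      output A → c P
c P $    c c * $      match 'c'
P $      c * $        output P → c *
c * $    c * $        match 'c'
* $      * $          match '*'
$        $            accept

The string is accepted.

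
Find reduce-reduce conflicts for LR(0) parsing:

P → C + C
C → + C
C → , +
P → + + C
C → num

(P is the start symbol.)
Yes — I12: [C → + C .] vs [P → + + C .]

Augment with P' → P and build the canonical LR(0) collection (I0 = CLOSURE({[P' → . P]}), then GOTO on every symbol after a dot until no new states appear). It has 13 states:
  I0: { [C → . + C], [C → . , +], [C → . num], [P → . + + C], [P → . C + C], [P' → . P] }  — shift
  I1: { [C → + . C], [C → . + C], [C → . , +], [C → . num], [P → + . + C] }  — shift
  I2: { [C → , . +] }  — shift
  I3: { [P → C . + C] }  — shift
  I4: { [P' → P .] }  — accept
  I5: { [C → num .] }  — reduce
  I6: { [C → . + C], [C → . , +], [C → . num], [P → C + . C] }  — shift
  I7: { [C → + . C], [C → . + C], [C → . , +], [C → . num] }  — shift
  I8: { [P → C + C .] }  — reduce
  I9: { [C → + C .] }  — reduce
  I10: { [C → , + .] }  — reduce
  I11: { [C → + . C], [C → . + C], [C → . , +], [C → . num], [P → + + . C] }  — shift
  I12: { [C → + C .], [P → + + C .] }  — 2 reduces

I12 contains complete items [C → + C .], [P → + + C .] — reduce-reduce conflict.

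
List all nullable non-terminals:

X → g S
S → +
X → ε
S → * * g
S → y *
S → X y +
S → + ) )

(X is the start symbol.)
A non-terminal is nullable if it can derive ε (the empty string): either it has an ε-production, or it has a production whose right-hand side consists entirely of nullable non-terminals.

ε-productions: X → ε
So X is immediately nullable.
No further non-terminal can be added: every production for the remaining non-terminals contains a terminal or a non-nullable non-terminal.
Nullable = { 'X' }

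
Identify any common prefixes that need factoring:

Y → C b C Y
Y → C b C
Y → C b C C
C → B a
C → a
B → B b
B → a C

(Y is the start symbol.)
Yes, Y has productions with common prefix 'C b C'

Left-factoring is needed when two productions for the same non-terminal
share a common prefix on the right-hand side.

Productions for Y:
  Y → C b C Y
  Y → C b C
  Y → C b C C
Productions for C:
  C → B a
  C → a
Productions for B:
  B → B b
  B → a C

Found common prefix 'C b C' in productions for Y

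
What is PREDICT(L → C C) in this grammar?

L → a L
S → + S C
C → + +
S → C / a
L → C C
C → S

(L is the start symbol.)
{ '+' }

PREDICT(L → C C) = (FIRST(RHS) \ {ε}) ∪ (FOLLOW(L) if ε ∈ FIRST(RHS), i.e. RHS ⇒* ε)
FIRST(C) = { '+' }
FIRST(C C) = { '+' }
ε ∉ FIRST(C C), so FOLLOW(L) is not added.
PREDICT(L → C C) = { '+' }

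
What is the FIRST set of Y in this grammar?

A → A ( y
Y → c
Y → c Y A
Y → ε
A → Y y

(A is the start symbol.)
From Y → c:
  - c is a terminal: add 'c' and stop
From Y → c Y A:
  - c is a terminal: add 'c' and stop
From Y → ε:
  - ε-production, so ε ∈ FIRST(Y)

Collecting: FIRST(Y) = { 'c', ε }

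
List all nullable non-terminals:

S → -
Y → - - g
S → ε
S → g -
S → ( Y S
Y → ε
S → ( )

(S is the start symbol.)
{ 'S', 'Y' }

A non-terminal is nullable if it can derive ε (the empty string): either it has an ε-production, or it has a production whose right-hand side consists entirely of nullable non-terminals.

ε-productions: S → ε, Y → ε
So S, Y are immediately nullable.
Every non-terminal is now nullable.
Nullable = { 'S', 'Y' }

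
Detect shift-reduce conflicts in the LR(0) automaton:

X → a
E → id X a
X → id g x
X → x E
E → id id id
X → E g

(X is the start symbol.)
Yes — I11: [E → id id id .] vs [E → . id X a]

A shift-reduce conflict occurs when an LR(0) state has both:
  - a complete (reduce) item [A → α .] (dot at the end), and
  - a shift item [B → β . c γ] (dot before a terminal).

Augment with X' → X and build the canonical LR(0) collection (I0 = CLOSURE({[X' → . X]}), then GOTO on every symbol after a dot until no new states appear). It has 15 states:
  I0: { [E → . id X a], [E → . id id id], [X → . E g], [X → . a], [X → . id g x], [X → . x E], [X' → . X] }  — shift
  I1: { [X → E . g] }  — shift
  I2: { [X' → X .] }  — accept
  I3: { [X → a .] }  — reduce
  I4: { [E → . id X a], [E → . id id id], [E → id . X a], [E → id . id id], [X → . E g], [X → . a], [X → . id g x], [X → . x E], [X → id . g x] }  — shift
  I5: { [E → . id X a], [E → . id id id], [X → x . E] }  — shift
  I6: { [X → x E .] }  — reduce
  I7: { [E → . id X a], [E → . id id id], [E → id . X a], [E → id . id id], [X → . E g], [X → . a], [X → . id g x], [X → . x E] }  — shift
  I8: { [E → id X . a] }  — shift
  I9: { [E → . id X a], [E → . id id id], [E → id . X a], [E → id . id id], [E → id id . id], [X → . E g], [X → . a], [X → . id g x], [X → . x E], [X → id . g x] }  — shift
  I10: { [X → id g . x] }  — shift
  I11: { [E → . id X a], [E → . id id id], [E → id . X a], [E → id . id id], [E → id id . id], [E → id id id .], [X → . E g], [X → . a], [X → . id g x], [X → . x E], [X → id . g x] }  — shift, reduce
  I12: { [X → id g x .] }  — reduce
  I13: { [E → id X a .] }  — reduce
  I14: { [X → E g .] }  — reduce

I11 contains reduce item [E → id id id .] and shift items [E → . id X a], [E → . id id id], [E → id . id id], [E → id id . id], [X → . a], [X → . id g x], [X → id . g x], [X → . x E] — shift-reduce conflict.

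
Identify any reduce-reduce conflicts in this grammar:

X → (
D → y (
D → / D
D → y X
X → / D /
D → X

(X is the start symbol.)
Augment with X' → X and build the canonical LR(0) collection (I0 = CLOSURE({[X' → . X]}), then GOTO on every symbol after a dot until no new states appear). It has 12 states:
  I0: { [X → . (], [X → . / D /], [X' → . X] }  — shift
  I1: { [X → ( .] }  — reduce
  I2: { [D → . / D], [D → . X], [D → . y (], [D → . y X], [X → . (], [X → . / D /], [X → / . D /] }  — shift
  I3: { [X' → X .] }  — accept
  I4: { [D → . / D], [D → . X], [D → . y (], [D → . y X], [D → / . D], [X → . (], [X → . / D /], [X → / . D /] }  — shift
  I5: { [X → / D . /] }  — shift
  I6: { [D → X .] }  — reduce
  I7: { [D → y . (], [D → y . X], [X → . (], [X → . / D /] }  — shift
  I8: { [D → y ( .], [X → ( .] }  — 2 reduces
  I9: { [D → y X .] }  — reduce
  I10: { [X → / D / .] }  — reduce
  I11: { [D → / D .], [X → / D . /] }  — shift, reduce

I8 contains complete items [D → y ( .], [X → ( .] — reduce-reduce conflict.

Answer: Yes — I8: [D → y ( .] vs [X → ( .]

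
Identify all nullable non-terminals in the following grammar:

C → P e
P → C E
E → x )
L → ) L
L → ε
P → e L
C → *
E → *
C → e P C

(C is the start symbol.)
{ 'L' }

A non-terminal is nullable if it can derive ε (the empty string): either it has an ε-production, or it has a production whose right-hand side consists entirely of nullable non-terminals.

ε-productions: L → ε
So L is immediately nullable.
No further non-terminal can be added: every production for the remaining non-terminals contains a terminal or a non-nullable non-terminal.
Nullable = { 'L' }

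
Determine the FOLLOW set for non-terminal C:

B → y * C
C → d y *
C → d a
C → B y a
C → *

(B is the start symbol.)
{ $, 'y' }

In B → y * C: C is at the end, add FOLLOW(B)

The FOLLOW sets referred to above (computed the same way, to a fixed point):
  FOLLOW(B) = { $, 'y' }

Taking the union: FOLLOW(C) = { $, 'y' }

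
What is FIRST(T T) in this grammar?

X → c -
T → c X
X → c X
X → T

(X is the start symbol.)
FIRST sets of the non-terminals involved (from the grammar, by fixed-point iteration):
  FIRST(T) = { 'c' }

To compute FIRST(T T), process the symbols left to right:
Symbol T is a non-terminal. Add FIRST(T) \ {ε} = { 'c' }
T is not nullable (ε ∉ FIRST(T)), so stop here.
FIRST(T T) = { 'c' }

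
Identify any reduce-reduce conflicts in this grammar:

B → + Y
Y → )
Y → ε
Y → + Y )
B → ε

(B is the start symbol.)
Augment with B' → B and build the canonical LR(0) collection (I0 = CLOSURE({[B' → . B]}), then GOTO on every symbol after a dot until no new states appear). It has 8 states:
  I0: { [B → . + Y], [B → .], [B' → . B] }  — shift, reduce
  I1: { [B → + . Y], [Y → . )], [Y → . + Y )], [Y → .] }  — shift, reduce
  I2: { [B' → B .] }  — accept
  I3: { [Y → ) .] }  — reduce
  I4: { [Y → + . Y )], [Y → . )], [Y → . + Y )], [Y → .] }  — shift, reduce
  I5: { [B → + Y .] }  — reduce
  I6: { [Y → + Y . )] }  — shift
  I7: { [Y → + Y ) .] }  — reduce

No state contains more than one complete item.

Answer: No reduce-reduce conflicts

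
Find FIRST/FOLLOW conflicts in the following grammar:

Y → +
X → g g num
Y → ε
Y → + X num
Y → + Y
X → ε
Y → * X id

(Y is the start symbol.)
No FIRST/FOLLOW conflicts.

A FIRST/FOLLOW conflict occurs when a non-terminal N has a nullable alternative N → β (β ⇒* ε) and another alternative N → α with FIRST(α) ∩ FOLLOW(N) ≠ ∅: on such a lookahead the parser cannot decide between expanding α and letting N vanish via β.

Nullable non-terminals: X, Y.

X: nullable alternative(s) X → ε; FOLLOW(X) = { 'id', 'num' }
  X → g g num: FIRST \ {ε} = { 'g' } — disjoint from FOLLOW(X)
  X → ε: FIRST \ {ε} = { } — this is the only nullable alternative, skip

Y: nullable alternative(s) Y → ε; FOLLOW(Y) = { $ }
  Y → +: FIRST \ {ε} = { '+' } — disjoint from FOLLOW(Y)
  Y → ε: FIRST \ {ε} = { } — this is the only nullable alternative, skip
  Y → + X num: FIRST \ {ε} = { '+' } — disjoint from FOLLOW(Y)
  Y → + Y: FIRST \ {ε} = { '+' } — disjoint from FOLLOW(Y)
  Y → * X id: FIRST \ {ε} = { '*' } — disjoint from FOLLOW(Y)

No FIRST/FOLLOW conflicts found.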